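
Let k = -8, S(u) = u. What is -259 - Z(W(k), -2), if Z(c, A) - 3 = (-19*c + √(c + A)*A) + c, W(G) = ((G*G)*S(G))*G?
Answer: 73466 + 2*√4094 ≈ 73594.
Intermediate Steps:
W(G) = G⁴ (W(G) = ((G*G)*G)*G = (G²*G)*G = G³*G = G⁴)
Z(c, A) = 3 - 18*c + A*√(A + c) (Z(c, A) = 3 + ((-19*c + √(c + A)*A) + c) = 3 + ((-19*c + √(A + c)*A) + c) = 3 + ((-19*c + A*√(A + c)) + c) = 3 + (-18*c + A*√(A + c)) = 3 - 18*c + A*√(A + c))
-259 - Z(W(k), -2) = -259 - (3 - 18*(-8)⁴ - 2*√(-2 + (-8)⁴)) = -259 - (3 - 18*4096 - 2*√(-2 + 4096)) = -259 - (3 - 73728 - 2*√4094) = -259 - (-73725 - 2*√4094) = -259 + (73725 + 2*√4094) = 73466 + 2*√4094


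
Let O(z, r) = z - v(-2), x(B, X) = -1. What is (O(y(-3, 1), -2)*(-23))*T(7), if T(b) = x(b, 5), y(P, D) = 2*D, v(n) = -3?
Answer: 115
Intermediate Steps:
T(b) = -1
O(z, r) = 3 + z (O(z, r) = z - 1*(-3) = z + 3 = 3 + z)
(O(y(-3, 1), -2)*(-23))*T(7) = ((3 + 2*1)*(-23))*(-1) = ((3 + 2)*(-23))*(-1) = (5*(-23))*(-1) = -115*(-1) = 115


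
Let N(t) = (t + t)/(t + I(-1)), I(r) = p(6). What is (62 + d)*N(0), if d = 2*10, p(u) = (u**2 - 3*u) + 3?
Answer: 0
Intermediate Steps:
p(u) = 3 + u**2 - 3*u
I(r) = 21 (I(r) = 3 + 6**2 - 3*6 = 3 + 36 - 18 = 21)
N(t) = 2*t/(21 + t) (N(t) = (t + t)/(t + 21) = (2*t)/(21 + t) = 2*t/(21 + t))
d = 20
(62 + d)*N(0) = (62 + 20)*(2*0/(21 + 0)) = 82*(2*0/21) = 82*(2*0*(1/21)) = 82*0 = 0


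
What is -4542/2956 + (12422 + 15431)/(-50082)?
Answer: -38725739/18505299 ≈ -2.0927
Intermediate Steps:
-4542/2956 + (12422 + 15431)/(-50082) = -4542*1/2956 + 27853*(-1/50082) = -2271/1478 - 27853/50082 = -38725739/18505299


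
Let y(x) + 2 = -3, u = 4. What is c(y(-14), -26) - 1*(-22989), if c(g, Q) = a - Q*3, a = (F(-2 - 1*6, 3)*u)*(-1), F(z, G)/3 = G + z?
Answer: 23127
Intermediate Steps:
F(z, G) = 3*G + 3*z (F(z, G) = 3*(G + z) = 3*G + 3*z)
y(x) = -5 (y(x) = -2 - 3 = -5)
a = 60 (a = ((3*3 + 3*(-2 - 1*6))*4)*(-1) = ((9 + 3*(-2 - 6))*4)*(-1) = ((9 + 3*(-8))*4)*(-1) = ((9 - 24)*4)*(-1) = -15*4*(-1) = -60*(-1) = 60)
c(g, Q) = 60 - 3*Q (c(g, Q) = 60 - Q*3 = 60 - 3*Q)
c(y(-14), -26) - 1*(-22989) = (60 - 3*(-26)) - 1*(-22989) = (60 + 78) + 22989 = 138 + 22989 = 23127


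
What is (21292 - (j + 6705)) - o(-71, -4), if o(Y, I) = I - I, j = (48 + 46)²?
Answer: 5751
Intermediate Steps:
j = 8836 (j = 94² = 8836)
o(Y, I) = 0
(21292 - (j + 6705)) - o(-71, -4) = (21292 - (8836 + 6705)) - 1*0 = (21292 - 1*15541) + 0 = (21292 - 15541) + 0 = 5751 + 0 = 5751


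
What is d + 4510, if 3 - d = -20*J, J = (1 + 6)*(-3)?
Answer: 4093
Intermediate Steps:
J = -21 (J = 7*(-3) = -21)
d = -417 (d = 3 - (-20)*(-21) = 3 - 1*420 = 3 - 420 = -417)
d + 4510 = -417 + 4510 = 4093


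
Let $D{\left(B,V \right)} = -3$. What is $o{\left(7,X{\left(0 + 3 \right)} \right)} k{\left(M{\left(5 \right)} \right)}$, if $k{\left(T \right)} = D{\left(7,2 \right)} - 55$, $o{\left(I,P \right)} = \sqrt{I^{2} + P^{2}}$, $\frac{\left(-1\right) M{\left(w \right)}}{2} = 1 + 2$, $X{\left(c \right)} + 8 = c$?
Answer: $- 58 \sqrt{74} \approx -498.94$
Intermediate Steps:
$X{\left(c \right)} = -8 + c$
$M{\left(w \right)} = -6$ ($M{\left(w \right)} = - 2 \left(1 + 2\right) = \left(-2\right) 3 = -6$)
$k{\left(T \right)} = -58$ ($k{\left(T \right)} = -3 - 55 = -58$)
$o{\left(7,X{\left(0 + 3 \right)} \right)} k{\left(M{\left(5 \right)} \right)} = \sqrt{7^{2} + \left(-8 + \left(0 + 3\right)\right)^{2}} \left(-58\right) = \sqrt{49 + \left(-8 + 3\right)^{2}} \left(-58\right) = \sqrt{49 + \left(-5\right)^{2}} \left(-58\right) = \sqrt{49 + 25} \left(-58\right) = \sqrt{74} \left(-58\right) = - 58 \sqrt{74}$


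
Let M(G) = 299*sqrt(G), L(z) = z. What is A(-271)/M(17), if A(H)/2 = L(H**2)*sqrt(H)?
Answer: 146882*I*sqrt(4607)/5083 ≈ 1961.4*I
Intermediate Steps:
A(H) = 2*H**(5/2) (A(H) = 2*(H**2*sqrt(H)) = 2*H**(5/2))
A(-271)/M(17) = (2*(-271)**(5/2))/((299*sqrt(17))) = (2*(73441*I*sqrt(271)))*(sqrt(17)/5083) = (146882*I*sqrt(271))*(sqrt(17)/5083) = 146882*I*sqrt(4607)/5083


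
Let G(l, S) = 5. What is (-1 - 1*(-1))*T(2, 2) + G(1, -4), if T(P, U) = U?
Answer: 5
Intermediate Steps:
(-1 - 1*(-1))*T(2, 2) + G(1, -4) = (-1 - 1*(-1))*2 + 5 = (-1 + 1)*2 + 5 = 0*2 + 5 = 0 + 5 = 5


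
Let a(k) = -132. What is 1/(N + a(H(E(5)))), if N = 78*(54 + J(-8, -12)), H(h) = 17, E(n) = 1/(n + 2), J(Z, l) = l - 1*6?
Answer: 1/2676 ≈ 0.00037369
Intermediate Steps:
J(Z, l) = -6 + l (J(Z, l) = l - 6 = -6 + l)
E(n) = 1/(2 + n)
N = 2808 (N = 78*(54 + (-6 - 12)) = 78*(54 - 18) = 78*36 = 2808)
1/(N + a(H(E(5)))) = 1/(2808 - 132) = 1/2676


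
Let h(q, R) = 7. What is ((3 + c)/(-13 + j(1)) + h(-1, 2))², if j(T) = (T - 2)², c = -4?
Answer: 7225/144 ≈ 50.174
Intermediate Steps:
j(T) = (-2 + T)²
((3 + c)/(-13 + j(1)) + h(-1, 2))² = ((3 - 4)/(-13 + (-2 + 1)²) + 7)² = (-1/(-13 + (-1)²) + 7)² = (-1/(-13 + 1) + 7)² = (-1/(-12) + 7)² = (-1*(-1/12) + 7)² = (1/12 + 7)² = (85/12)² = 7225/144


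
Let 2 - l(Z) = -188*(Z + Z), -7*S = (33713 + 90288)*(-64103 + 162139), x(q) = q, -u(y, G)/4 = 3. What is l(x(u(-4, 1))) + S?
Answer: -12156593606/7 ≈ -1.7367e+9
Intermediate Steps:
u(y, G) = -12 (u(y, G) = -4*3 = -12)
S = -12156562036/7 (S = -(33713 + 90288)*(-64103 + 162139)/7 = -124001*98036/7 = -⅐*12156562036 = -12156562036/7 ≈ -1.7367e+9)
l(Z) = 2 + 376*Z (l(Z) = 2 - (-188)*(Z + Z) = 2 - (-188)*2*Z = 2 - (-376)*Z = 2 + 376*Z)
l(x(u(-4, 1))) + S = (2 + 376*(-12)) - 12156562036/7 = (2 - 4512) - 12156562036/7 = -4510 - 12156562036/7 = -12156593606/7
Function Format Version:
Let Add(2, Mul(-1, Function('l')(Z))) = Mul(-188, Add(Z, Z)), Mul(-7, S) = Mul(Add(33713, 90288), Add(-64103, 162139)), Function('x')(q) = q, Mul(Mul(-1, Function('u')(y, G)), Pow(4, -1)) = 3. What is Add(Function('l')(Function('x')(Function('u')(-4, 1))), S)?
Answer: Rational(-12156593606, 7) ≈ -1.7367e+9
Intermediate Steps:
Function('u')(y, G) = -12 (Function('u')(y, G) = Mul(-4, 3) = -12)
S = Rational(-12156562036, 7) (S = Mul(Rational(-1, 7), Mul(Add(33713, 90288), Add(-64103, 162139))) = Mul(Rational(-1, 7), Mul(124001, 98036)) = Mul(Rational(-1, 7), 12156562036) = Rational(-12156562036, 7) ≈ -1.7367e+9)
Function('l')(Z) = Add(2, Mul(376, Z)) (Function('l')(Z) = Add(2, Mul(-1, Mul(-188, Add(Z, Z)))) = Add(2, Mul(-1, Mul(-188, Mul(2, Z)))) = Add(2, Mul(-1, Mul(-376, Z))) = Add(2, Mul(376, Z)))
Add(Function('l')(Function('x')(Function('u')(-4, 1))), S) = Add(Add(2, Mul(376, -12)), Rational(-12156562036, 7)) = Add(Add(2, -4512), Rational(-12156562036, 7)) = Add(-4510, Rational(-12156562036, 7)) = Rational(-12156593606, 7)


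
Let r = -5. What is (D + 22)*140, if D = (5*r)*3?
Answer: -7420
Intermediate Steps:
D = -75 (D = (5*(-5))*3 = -25*3 = -75)
(D + 22)*140 = (-75 + 22)*140 = -53*140 = -7420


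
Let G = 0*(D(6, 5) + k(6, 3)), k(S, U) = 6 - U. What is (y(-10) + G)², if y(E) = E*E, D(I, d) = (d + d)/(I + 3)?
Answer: 10000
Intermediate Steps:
D(I, d) = 2*d/(3 + I) (D(I, d) = (2*d)/(3 + I) = 2*d/(3 + I))
y(E) = E²
G = 0 (G = 0*(2*5/(3 + 6) + (6 - 1*3)) = 0*(2*5/9 + (6 - 3)) = 0*(2*5*(⅑) + 3) = 0*(10/9 + 3) = 0*(37/9) = 0)
(y(-10) + G)² = ((-10)² + 0)² = (100 + 0)² = 100² = 10000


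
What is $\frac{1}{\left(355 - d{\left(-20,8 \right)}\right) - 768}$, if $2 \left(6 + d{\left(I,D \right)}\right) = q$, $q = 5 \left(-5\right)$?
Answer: $- \frac{2}{789} \approx -0.0025349$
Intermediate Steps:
$q = -25$
$d{\left(I,D \right)} = - \frac{37}{2}$ ($d{\left(I,D \right)} = -6 + \frac{1}{2} \left(-25\right) = -6 - \frac{25}{2} = - \frac{37}{2}$)
$\frac{1}{\left(355 - d{\left(-20,8 \right)}\right) - 768} = \frac{1}{\left(355 - - \frac{37}{2}\right) - 768} = \frac{1}{\left(355 + \frac{37}{2}\right) - 768} = \frac{1}{\frac{747}{2} - 768} = \frac{1}{- \frac{789}{2}} = - \frac{2}{789}$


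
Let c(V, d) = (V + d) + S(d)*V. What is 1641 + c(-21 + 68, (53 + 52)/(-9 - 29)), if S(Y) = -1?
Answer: 62253/38 ≈ 1638.2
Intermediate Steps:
c(V, d) = d (c(V, d) = (V + d) - V = d)
1641 + c(-21 + 68, (53 + 52)/(-9 - 29)) = 1641 + (53 + 52)/(-9 - 29) = 1641 + 105/(-38) = 1641 + 105*(-1/38) = 1641 - 105/38 = 62253/38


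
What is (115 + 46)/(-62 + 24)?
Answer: -161/38 ≈ -4.2368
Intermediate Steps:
(115 + 46)/(-62 + 24) = 161/(-38) = 161*(-1/38) = -161/38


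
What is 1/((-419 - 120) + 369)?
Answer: -1/170 ≈ -0.0058824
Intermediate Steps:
1/((-419 - 120) + 369) = 1/(-539 + 369) = 1/(-170) = -1/170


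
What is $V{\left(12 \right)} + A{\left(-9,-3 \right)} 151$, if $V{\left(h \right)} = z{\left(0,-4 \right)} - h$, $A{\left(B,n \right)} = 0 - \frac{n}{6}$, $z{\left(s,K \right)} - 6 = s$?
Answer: $\frac{139}{2} \approx 69.5$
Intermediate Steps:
$z{\left(s,K \right)} = 6 + s$
$A{\left(B,n \right)} = - \frac{n}{6}$ ($A{\left(B,n \right)} = 0 - n \frac{1}{6} = 0 - \frac{n}{6} = - \frac{n}{6}$)
$V{\left(h \right)} = 6 - h$ ($V{\left(h \right)} = \left(6 + 0\right) - h = 6 - h$)
$V{\left(12 \right)} + A{\left(-9,-3 \right)} 151 = \left(6 - 12\right) + \left(- \frac{1}{6}\right) \left(-3\right) 151 = \left(6 - 12\right) + \frac{1}{2} \cdot 151 = -6 + \frac{151}{2} = \frac{139}{2}$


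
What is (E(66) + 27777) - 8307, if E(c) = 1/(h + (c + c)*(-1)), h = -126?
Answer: 5023259/258 ≈ 19470.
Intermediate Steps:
E(c) = 1/(-126 - 2*c) (E(c) = 1/(-126 + (c + c)*(-1)) = 1/(-126 + (2*c)*(-1)) = 1/(-126 - 2*c))
(E(66) + 27777) - 8307 = (-1/(126 + 2*66) + 27777) - 8307 = (-1/(126 + 132) + 27777) - 8307 = (-1/258 + 27777) - 8307 = 7166465/258 - 8307 = 5023259/258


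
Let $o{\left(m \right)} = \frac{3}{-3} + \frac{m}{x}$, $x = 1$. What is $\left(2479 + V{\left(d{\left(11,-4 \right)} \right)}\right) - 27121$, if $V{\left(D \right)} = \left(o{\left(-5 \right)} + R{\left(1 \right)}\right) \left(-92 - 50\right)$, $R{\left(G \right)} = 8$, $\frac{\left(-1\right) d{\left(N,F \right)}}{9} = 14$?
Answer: $-24926$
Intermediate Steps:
$d{\left(N,F \right)} = -126$ ($d{\left(N,F \right)} = \left(-9\right) 14 = -126$)
$o{\left(m \right)} = -1 + m$ ($o{\left(m \right)} = \frac{3}{-3} + \frac{m}{1} = 3 \left(- \frac{1}{3}\right) + m 1 = -1 + m$)
$V{\left(D \right)} = -284$ ($V{\left(D \right)} = \left(\left(-1 - 5\right) + 8\right) \left(-92 - 50\right) = \left(-6 + 8\right) \left(-142\right) = 2 \left(-142\right) = -284$)
$\left(2479 + V{\left(d{\left(11,-4 \right)} \right)}\right) - 27121 = \left(2479 - 284\right) - 27121 = 2195 - 27121 = -24926$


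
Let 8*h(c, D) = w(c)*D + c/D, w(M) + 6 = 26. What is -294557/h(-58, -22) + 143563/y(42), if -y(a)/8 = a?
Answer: 1145539969/230928 ≈ 4960.6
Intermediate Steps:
y(a) = -8*a
w(M) = 20 (w(M) = -6 + 26 = 20)
h(c, D) = 5*D/2 + c/(8*D) (h(c, D) = (20*D + c/D)/8 = 5*D/2 + c/(8*D))
-294557/h(-58, -22) + 143563/y(42) = -294557*(-176/(-58 + 20*(-22)**2)) + 143563/((-8*42)) = -294557*(-176/(-58 + 20*484)) + 143563/(-336) = -294557*(-176/(-58 + 9680)) + 143563*(-1/336) = -294557/((1/8)*(-1/22)*9622) - 20509/48 = -294557/(-4811/88) - 20509/48 = -294557*(-88/4811) - 20509/48 = 25921016/4811 - 20509/48 = 1145539969/230928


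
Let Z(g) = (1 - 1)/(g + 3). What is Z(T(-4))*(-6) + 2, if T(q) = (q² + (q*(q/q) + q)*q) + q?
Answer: 2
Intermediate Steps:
T(q) = q + 3*q² (T(q) = (q² + (q*1 + q)*q) + q = (q² + (q + q)*q) + q = (q² + (2*q)*q) + q = (q² + 2*q²) + q = 3*q² + q = q + 3*q²)
Z(g) = 0 (Z(g) = 0/(3 + g) = 0)
Z(T(-4))*(-6) + 2 = 0*(-6) + 2 = 0 + 2 = 2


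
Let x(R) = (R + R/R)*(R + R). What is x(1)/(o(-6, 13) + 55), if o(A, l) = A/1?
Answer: 4/49 ≈ 0.081633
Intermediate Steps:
o(A, l) = A (o(A, l) = A*1 = A)
x(R) = 2*R*(1 + R) (x(R) = (R + 1)*(2*R) = (1 + R)*(2*R) = 2*R*(1 + R))
x(1)/(o(-6, 13) + 55) = (2*1*(1 + 1))/(-6 + 55) = (2*1*2)/49 = 4*(1/49) = 4/49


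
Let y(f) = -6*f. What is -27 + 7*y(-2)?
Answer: 57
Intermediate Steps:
-27 + 7*y(-2) = -27 + 7*(-6*(-2)) = -27 + 7*12 = -27 + 84 = 57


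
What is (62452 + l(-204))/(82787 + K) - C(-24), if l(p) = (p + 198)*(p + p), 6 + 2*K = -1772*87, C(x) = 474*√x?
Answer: 32450/2851 - 948*I*√6 ≈ 11.382 - 2322.1*I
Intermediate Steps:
K = -77085 (K = -3 + (-1772*87)/2 = -3 + (½)*(-154164) = -3 - 77082 = -77085)
l(p) = 2*p*(198 + p) (l(p) = (198 + p)*(2*p) = 2*p*(198 + p))
(62452 + l(-204))/(82787 + K) - C(-24) = (62452 + 2*(-204)*(198 - 204))/(82787 - 77085) - 474*√(-24) = (62452 + 2*(-204)*(-6))/5702 - 474*2*I*√6 = (62452 + 2448)*(1/5702) - 948*I*√6 = 64900*(1/5702) - 948*I*√6 = 32450/2851 - 948*I*√6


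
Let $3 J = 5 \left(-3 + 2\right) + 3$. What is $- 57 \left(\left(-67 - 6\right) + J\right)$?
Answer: $4199$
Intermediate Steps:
$J = - \frac{2}{3}$ ($J = \frac{5 \left(-3 + 2\right) + 3}{3} = \frac{5 \left(-1\right) + 3}{3} = \frac{-5 + 3}{3} = \frac{1}{3} \left(-2\right) = - \frac{2}{3} \approx -0.66667$)
$- 57 \left(\left(-67 - 6\right) + J\right) = - 57 \left(\left(-67 - 6\right) - \frac{2}{3}\right) = - 57 \left(-73 - \frac{2}{3}\right) = \left(-57\right) \left(- \frac{221}{3}\right) = 4199$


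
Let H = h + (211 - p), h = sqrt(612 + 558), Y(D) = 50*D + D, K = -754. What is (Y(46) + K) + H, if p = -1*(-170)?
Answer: 1633 + 3*sqrt(130) ≈ 1667.2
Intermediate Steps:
p = 170
Y(D) = 51*D
h = 3*sqrt(130) (h = sqrt(1170) = 3*sqrt(130) ≈ 34.205)
H = 41 + 3*sqrt(130) (H = 3*sqrt(130) + (211 - 1*170) = 3*sqrt(130) + (211 - 170) = 3*sqrt(130) + 41 = 41 + 3*sqrt(130) ≈ 75.205)
(Y(46) + K) + H = (51*46 - 754) + (41 + 3*sqrt(130)) = (2346 - 754) + (41 + 3*sqrt(130)) = 1592 + (41 + 3*sqrt(130)) = 1633 + 3*sqrt(130)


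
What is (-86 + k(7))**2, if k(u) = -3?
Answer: 7921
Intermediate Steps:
(-86 + k(7))**2 = (-86 - 3)**2 = (-89)**2 = 7921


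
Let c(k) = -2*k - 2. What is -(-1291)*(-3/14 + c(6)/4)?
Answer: -33566/7 ≈ -4795.1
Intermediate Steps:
c(k) = -2 - 2*k
-(-1291)*(-3/14 + c(6)/4) = -(-1291)*(-3/14 + (-2 - 2*6)/4) = -(-1291)*(-3*1/14 + (-2 - 12)*(1/4)) = -(-1291)*(-3/14 - 14*1/4) = -(-1291)*(-3/14 - 7/2) = -(-1291)*(-26)/7 = -1*33566/7 = -33566/7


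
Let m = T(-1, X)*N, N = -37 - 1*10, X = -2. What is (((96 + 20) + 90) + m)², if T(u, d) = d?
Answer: 90000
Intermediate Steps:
N = -47 (N = -37 - 10 = -47)
m = 94 (m = -2*(-47) = 94)
(((96 + 20) + 90) + m)² = (((96 + 20) + 90) + 94)² = ((116 + 90) + 94)² = (206 + 94)² = 300² = 90000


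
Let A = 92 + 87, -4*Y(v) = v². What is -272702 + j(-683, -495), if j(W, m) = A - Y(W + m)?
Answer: 74398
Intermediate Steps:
Y(v) = -v²/4
A = 179
j(W, m) = 179 + (W + m)²/4 (j(W, m) = 179 - (-1)*(W + m)²/4 = 179 + (W + m)²/4)
-272702 + j(-683, -495) = -272702 + (179 + (-683 - 495)²/4) = -272702 + (179 + (¼)*(-1178)²) = -272702 + (179 + (¼)*1387684) = -272702 + (179 + 346921) = -272702 + 347100 = 74398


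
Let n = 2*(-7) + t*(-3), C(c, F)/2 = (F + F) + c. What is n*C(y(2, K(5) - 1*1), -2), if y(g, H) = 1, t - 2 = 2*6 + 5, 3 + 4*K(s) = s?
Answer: 426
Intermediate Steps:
K(s) = -3/4 + s/4
t = 19 (t = 2 + (2*6 + 5) = 2 + (12 + 5) = 2 + 17 = 19)
C(c, F) = 2*c + 4*F (C(c, F) = 2*((F + F) + c) = 2*(2*F + c) = 2*(c + 2*F) = 2*c + 4*F)
n = -71 (n = 2*(-7) + 19*(-3) = -14 - 57 = -71)
n*C(y(2, K(5) - 1*1), -2) = -71*(2*1 + 4*(-2)) = -71*(2 - 8) = -71*(-6) = 426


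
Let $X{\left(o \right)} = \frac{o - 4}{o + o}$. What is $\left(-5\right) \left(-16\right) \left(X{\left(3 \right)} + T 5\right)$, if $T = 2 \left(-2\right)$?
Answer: $- \frac{4840}{3} \approx -1613.3$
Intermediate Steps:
$T = -4$
$X{\left(o \right)} = \frac{-4 + o}{2 o}$
$\left(-5\right) \left(-16\right) \left(X{\left(3 \right)} + T 5\right) = \left(-5\right) \left(-16\right) \left(\frac{-4 + 3}{2 \cdot 3} - 20\right) = 80 \left(\frac{1}{2} \cdot \frac{1}{3} \left(-1\right) - 20\right) = 80 \left(- \frac{1}{6} - 20\right) = 80 \left(- \frac{121}{6}\right) = - \frac{4840}{3}$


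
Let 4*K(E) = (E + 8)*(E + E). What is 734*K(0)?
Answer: 0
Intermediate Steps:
K(E) = E*(8 + E)/2 (K(E) = ((E + 8)*(E + E))/4 = ((8 + E)*(2*E))/4 = (2*E*(8 + E))/4 = E*(8 + E)/2)
734*K(0) = 734*((1/2)*0*(8 + 0)) = 734*((1/2)*0*8) = 734*0 = 0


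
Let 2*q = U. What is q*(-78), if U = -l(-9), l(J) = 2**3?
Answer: 312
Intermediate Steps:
l(J) = 8
U = -8 (U = -1*8 = -8)
q = -4 (q = (1/2)*(-8) = -4)
q*(-78) = -4*(-78) = 312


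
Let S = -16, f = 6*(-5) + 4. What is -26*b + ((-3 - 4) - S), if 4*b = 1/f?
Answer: 37/4 ≈ 9.2500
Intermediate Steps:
f = -26 (f = -30 + 4 = -26)
b = -1/104 (b = (1/4)/(-26) = (1/4)*(-1/26) = -1/104 ≈ -0.0096154)
-26*b + ((-3 - 4) - S) = -26*(-1/104) + ((-3 - 4) - 1*(-16)) = 1/4 + (-7 + 16) = 1/4 + 9 = 37/4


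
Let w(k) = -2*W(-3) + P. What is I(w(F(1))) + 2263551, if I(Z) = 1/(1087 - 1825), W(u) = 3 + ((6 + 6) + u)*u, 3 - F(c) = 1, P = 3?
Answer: 1670500637/738 ≈ 2.2636e+6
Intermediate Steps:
F(c) = 2 (F(c) = 3 - 1*1 = 3 - 1 = 2)
W(u) = 3 + u*(12 + u) (W(u) = 3 + (12 + u)*u = 3 + u*(12 + u))
w(k) = 51 (w(k) = -2*(3 + (-3)**2 + 12*(-3)) + 3 = -2*(3 + 9 - 36) + 3 = -2*(-24) + 3 = 48 + 3 = 51)
I(Z) = -1/738 (I(Z) = 1/(-738) = -1/738)
I(w(F(1))) + 2263551 = -1/738 + 2263551 = 1670500637/738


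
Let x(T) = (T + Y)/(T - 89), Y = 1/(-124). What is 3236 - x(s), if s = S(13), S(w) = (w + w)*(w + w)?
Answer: 235458145/72788 ≈ 3234.8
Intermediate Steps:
Y = -1/124 ≈ -0.0080645
S(w) = 4*w**2 (S(w) = (2*w)*(2*w) = 4*w**2)
s = 676 (s = 4*13**2 = 4*169 = 676)
x(T) = (-1/124 + T)/(-89 + T) (x(T) = (T - 1/124)/(T - 89) = (-1/124 + T)/(-89 + T))
3236 - x(s) = 3236 - (-1/124 + 676)/(-89 + 676) = 3236 - 83823/(587*124) = 3236 - 1*83823/72788 = 3236 - 83823/72788 = 235458145/72788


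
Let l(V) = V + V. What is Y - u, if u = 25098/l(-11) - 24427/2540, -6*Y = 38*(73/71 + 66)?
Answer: 4320129701/5951220 ≈ 725.92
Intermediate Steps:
Y = -90421/213 (Y = -19*(73/71 + 66)/3 = -19*4759/(3*71) = -1/6*180842/71 = -90421/213 ≈ -424.51)
l(V) = 2*V
u = -32143157/27940 (u = 25098/((2*(-11))) - 24427/2540 = 25098/(-22) - 24427*1/2540 = 25098*(-1/22) - 24427/2540 = -12549/11 - 24427/2540 = -32143157/27940 ≈ -1150.4)
Y - u = -90421/213 - 1*(-32143157/27940) = -90421/213 + 32143157/27940 = 4320129701/5951220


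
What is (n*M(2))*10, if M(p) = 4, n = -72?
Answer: -2880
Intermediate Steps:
(n*M(2))*10 = -72*4*10 = -288*10 = -2880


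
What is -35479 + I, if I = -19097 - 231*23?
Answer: -59889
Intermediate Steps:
I = -24410 (I = -19097 - 5313 = -24410)
-35479 + I = -35479 - 24410 = -59889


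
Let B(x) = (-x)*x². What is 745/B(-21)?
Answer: 745/9261 ≈ 0.080445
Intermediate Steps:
B(x) = -x³
745/B(-21) = 745/((-1*(-21)³)) = 745/((-1*(-9261))) = 745/9261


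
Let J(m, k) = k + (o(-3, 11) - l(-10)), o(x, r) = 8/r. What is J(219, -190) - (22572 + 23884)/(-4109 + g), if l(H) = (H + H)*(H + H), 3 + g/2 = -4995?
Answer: -90917594/155155 ≈ -585.98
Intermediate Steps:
g = -9996 (g = -6 + 2*(-4995) = -6 - 9990 = -9996)
l(H) = 4*H**2 (l(H) = (2*H)*(2*H) = 4*H**2)
J(m, k) = -4392/11 + k (J(m, k) = k + (8/11 - 4*(-10)**2) = k + (8*(1/11) - 4*100) = k + (8/11 - 1*400) = k + (8/11 - 400) = k - 4392/11 = -4392/11 + k)
J(219, -190) - (22572 + 23884)/(-4109 + g) = (-4392/11 - 190) - (22572 + 23884)/(-4109 - 9996) = -6482/11 - 46456/(-14105) = -6482/11 - 46456*(-1)/14105 = -6482/11 - 1*(-46456/14105) = -6482/11 + 46456/14105 = -90917594/155155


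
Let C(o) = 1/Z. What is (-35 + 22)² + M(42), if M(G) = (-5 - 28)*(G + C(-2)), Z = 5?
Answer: -6118/5 ≈ -1223.6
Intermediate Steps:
C(o) = ⅕ (C(o) = 1/5 = ⅕)
M(G) = -33/5 - 33*G (M(G) = (-5 - 28)*(G + ⅕) = -33*(⅕ + G) = -33/5 - 33*G)
(-35 + 22)² + M(42) = (-35 + 22)² + (-33/5 - 33*42) = (-13)² + (-33/5 - 1386) = 169 - 6963/5 = -6118/5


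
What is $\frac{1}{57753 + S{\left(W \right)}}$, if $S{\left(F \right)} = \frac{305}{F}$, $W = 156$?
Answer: $\frac{156}{9009773} \approx 1.7315 \cdot 10^{-5}$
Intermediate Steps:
$\frac{1}{57753 + S{\left(W \right)}} = \frac{1}{57753 + \frac{305}{156}} = \frac{1}{\frac{9009773}{156}} = \frac{156}{9009773}$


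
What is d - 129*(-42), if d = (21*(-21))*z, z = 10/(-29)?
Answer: 161532/29 ≈ 5570.1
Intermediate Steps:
z = -10/29 (z = 10*(-1/29) = -10/29 ≈ -0.34483)
d = 4410/29 (d = (21*(-21))*(-10/29) = -441*(-10/29) = 4410/29 ≈ 152.07)
d - 129*(-42) = 4410/29 - 129*(-42) = 4410/29 + 5418 = 161532/29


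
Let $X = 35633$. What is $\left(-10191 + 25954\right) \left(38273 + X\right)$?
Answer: $1164980278$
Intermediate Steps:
$\left(-10191 + 25954\right) \left(38273 + X\right) = \left(-10191 + 25954\right) \left(38273 + 35633\right) = 15763 \cdot 73906 = 1164980278$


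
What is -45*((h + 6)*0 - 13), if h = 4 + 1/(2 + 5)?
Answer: 585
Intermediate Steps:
h = 29/7 (h = 4 + 1/7 = 4 + ⅐ = 29/7 ≈ 4.1429)
-45*((h + 6)*0 - 13) = -45*((29/7 + 6)*0 - 13) = -45*((71/7)*0 - 13) = -45*(0 - 13) = -45*(-13) = 585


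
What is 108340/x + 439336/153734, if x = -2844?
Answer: -24376693/691803 ≈ -35.236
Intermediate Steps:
108340/x + 439336/153734 = 108340/(-2844) + 439336/153734 = 108340*(-1/2844) + 439336*(1/153734) = -27085/711 + 219668/76867 = -24376693/691803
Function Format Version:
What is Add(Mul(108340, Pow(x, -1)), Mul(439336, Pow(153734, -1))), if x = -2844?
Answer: Rational(-24376693, 691803) ≈ -35.236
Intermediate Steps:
Add(Mul(108340, Pow(x, -1)), Mul(439336, Pow(153734, -1))) = Add(Mul(108340, Pow(-2844, -1)), Mul(439336, Pow(153734, -1))) = Add(Mul(108340, Rational(-1, 2844)), Mul(439336, Rational(1, 153734))) = Add(Rational(-27085, 711), Rational(219668, 76867)) = Rational(-24376693, 691803)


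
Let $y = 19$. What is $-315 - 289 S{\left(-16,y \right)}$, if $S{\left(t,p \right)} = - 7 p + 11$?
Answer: $34943$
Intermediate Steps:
$S{\left(t,p \right)} = 11 - 7 p$
$-315 - 289 S{\left(-16,y \right)} = -315 - 289 \left(11 - 133\right) = -315 - -35258 = -315 + 35258 = 34943$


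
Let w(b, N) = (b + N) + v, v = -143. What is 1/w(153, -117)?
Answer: -1/107 ≈ -0.0093458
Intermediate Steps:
w(b, N) = -143 + N + b (w(b, N) = (b + N) - 143 = (N + b) - 143 = -143 + N + b)
1/w(153, -117) = 1/(-143 - 117 + 153) = 1/(-107) = -1/107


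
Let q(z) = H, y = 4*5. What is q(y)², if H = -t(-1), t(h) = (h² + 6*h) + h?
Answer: 36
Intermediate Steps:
t(h) = h² + 7*h
y = 20
H = 6 (H = -(-1)*(7 - 1) = -(-1)*6 = -1*(-6) = 6)
q(z) = 6
q(y)² = 6² = 36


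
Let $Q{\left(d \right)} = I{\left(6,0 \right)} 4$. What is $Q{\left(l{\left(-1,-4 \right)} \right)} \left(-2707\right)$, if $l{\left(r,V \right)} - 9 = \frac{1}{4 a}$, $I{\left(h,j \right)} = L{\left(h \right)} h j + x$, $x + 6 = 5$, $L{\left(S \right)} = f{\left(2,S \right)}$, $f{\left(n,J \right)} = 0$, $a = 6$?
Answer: $10828$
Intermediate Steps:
$L{\left(S \right)} = 0$
$x = -1$ ($x = -6 + 5 = -1$)
$I{\left(h,j \right)} = -1$ ($I{\left(h,j \right)} = 0 h j - 1 = 0 j - 1 = 0 - 1 = -1$)
$l{\left(r,V \right)} = \frac{217}{24}$ ($l{\left(r,V \right)} = 9 + \frac{1}{4 \cdot 6} = 9 + \frac{1}{24} = \frac{217}{24}$)
$Q{\left(d \right)} = -4$ ($Q{\left(d \right)} = \left(-1\right) 4 = -4$)
$Q{\left(l{\left(-1,-4 \right)} \right)} \left(-2707\right) = \left(-4\right) \left(-2707\right) = 10828$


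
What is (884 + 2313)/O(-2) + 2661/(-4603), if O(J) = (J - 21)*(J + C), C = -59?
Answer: 477496/280783 ≈ 1.7006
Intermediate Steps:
O(J) = (-59 + J)*(-21 + J) (O(J) = (J - 21)*(J - 59) = (-21 + J)*(-59 + J) = (-59 + J)*(-21 + J))
(884 + 2313)/O(-2) + 2661/(-4603) = (884 + 2313)/(1239 + (-2)**2 - 80*(-2)) + 2661/(-4603) = 3197/(1239 + 4 + 160) + 2661*(-1/4603) = 3197/1403 - 2661/4603 = 3197*(1/1403) - 2661/4603 = 139/61 - 2661/4603 = 477496/280783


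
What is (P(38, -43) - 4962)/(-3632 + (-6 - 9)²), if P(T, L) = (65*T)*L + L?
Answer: 111215/3407 ≈ 32.643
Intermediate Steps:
P(T, L) = L + 65*L*T (P(T, L) = 65*L*T + L = L + 65*L*T)
(P(38, -43) - 4962)/(-3632 + (-6 - 9)²) = (-43*(1 + 65*38) - 4962)/(-3632 + (-6 - 9)²) = (-43*(1 + 2470) - 4962)/(-3632 + (-15)²) = (-43*2471 - 4962)/(-3632 + 225) = (-106253 - 4962)/(-3407) = -111215*(-1/3407) = 111215/3407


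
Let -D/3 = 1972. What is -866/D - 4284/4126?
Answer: -5442757/6102354 ≈ -0.89191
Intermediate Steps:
D = -5916 (D = -3*1972 = -5916)
-866/D - 4284/4126 = -866/(-5916) - 4284/4126 = -866*(-1/5916) - 4284*1/4126 = 433/2958 - 2142/2063 = -5442757/6102354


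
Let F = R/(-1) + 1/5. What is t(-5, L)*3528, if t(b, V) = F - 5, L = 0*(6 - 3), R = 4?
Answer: -155232/5 ≈ -31046.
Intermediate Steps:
L = 0 (L = 0*3 = 0)
F = -19/5 (F = 4/(-1) + 1/5 = 4*(-1) + 1*(⅕) = -4 + ⅕ = -19/5 ≈ -3.8000)
t(b, V) = -44/5 (t(b, V) = -19/5 - 5 = -44/5)
t(-5, L)*3528 = -44/5*3528 = -155232/5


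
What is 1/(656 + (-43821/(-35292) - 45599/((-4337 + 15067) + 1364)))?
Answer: 71136908/46485926859 ≈ 0.0015303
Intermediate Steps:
1/(656 + (-43821/(-35292) - 45599/((-4337 + 15067) + 1364))) = 1/(656 + (-43821*(-1/35292) - 45599/(10730 + 1364))) = 1/(656 + (14607/11764 - 45599/12094)) = 1/(656 - 179884789/71136908) = 1/(46485926859/71136908) = 71136908/46485926859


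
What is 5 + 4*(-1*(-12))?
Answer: 53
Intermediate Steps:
5 + 4*(-1*(-12)) = 5 + 4*12 = 5 + 48 = 53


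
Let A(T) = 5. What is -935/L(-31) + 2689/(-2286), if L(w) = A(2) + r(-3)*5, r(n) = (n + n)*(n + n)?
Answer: -526975/84582 ≈ -6.2303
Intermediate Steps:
r(n) = 4*n² (r(n) = (2*n)*(2*n) = 4*n²)
L(w) = 185 (L(w) = 5 + (4*(-3)²)*5 = 5 + (4*9)*5 = 5 + 36*5 = 5 + 180 = 185)
-935/L(-31) + 2689/(-2286) = -935/185 + 2689/(-2286) = -935*1/185 + 2689*(-1/2286) = -187/37 - 2689/2286 = -526975/84582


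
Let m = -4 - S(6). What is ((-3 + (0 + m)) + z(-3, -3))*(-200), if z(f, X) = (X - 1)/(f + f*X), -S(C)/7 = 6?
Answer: -20600/3 ≈ -6866.7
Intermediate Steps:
S(C) = -42 (S(C) = -7*6 = -42)
m = 38 (m = -4 - 1*(-42) = -4 + 42 = 38)
z(f, X) = (-1 + X)/(f + X*f)
((-3 + (0 + m)) + z(-3, -3))*(-200) = ((-3 + (0 + 38)) + (-1 - 3)/((-3)*(1 - 3)))*(-200) = ((-3 + 38) - ⅓*(-4)/(-2))*(-200) = (35 - ⅓*(-½)*(-4))*(-200) = (35 - ⅔)*(-200) = (103/3)*(-200) = -20600/3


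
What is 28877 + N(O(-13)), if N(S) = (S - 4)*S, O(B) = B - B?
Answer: 28877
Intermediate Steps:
O(B) = 0
N(S) = S*(-4 + S) (N(S) = (-4 + S)*S = S*(-4 + S))
28877 + N(O(-13)) = 28877 + 0*(-4 + 0) = 28877 + 0*(-4) = 28877 + 0 = 28877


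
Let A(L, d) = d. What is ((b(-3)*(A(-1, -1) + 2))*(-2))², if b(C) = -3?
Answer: 36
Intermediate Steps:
((b(-3)*(A(-1, -1) + 2))*(-2))² = (-3*(-1 + 2)*(-2))² = (-3*1*(-2))² = (-3*(-2))² = 6² = 36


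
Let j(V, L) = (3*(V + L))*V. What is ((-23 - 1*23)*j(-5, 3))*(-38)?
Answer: 52440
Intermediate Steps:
j(V, L) = V*(3*L + 3*V) (j(V, L) = (3*(L + V))*V = (3*L + 3*V)*V = V*(3*L + 3*V))
((-23 - 1*23)*j(-5, 3))*(-38) = ((-23 - 1*23)*(3*(-5)*(3 - 5)))*(-38) = ((-23 - 23)*(3*(-5)*(-2)))*(-38) = -46*30*(-38) = -1380*(-38) = 52440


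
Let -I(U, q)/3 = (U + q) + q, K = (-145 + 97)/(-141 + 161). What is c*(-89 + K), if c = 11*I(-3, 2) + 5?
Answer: 12796/5 ≈ 2559.2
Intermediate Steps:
K = -12/5 (K = -48/20 = -48*1/20 = -12/5 ≈ -2.4000)
I(U, q) = -6*q - 3*U (I(U, q) = -3*((U + q) + q) = -3*(U + 2*q) = -6*q - 3*U)
c = -28 (c = 11*(-6*2 - 3*(-3)) + 5 = 11*(-12 + 9) + 5 = 11*(-3) + 5 = -33 + 5 = -28)
c*(-89 + K) = -28*(-89 - 12/5) = -28*(-457/5) = 12796/5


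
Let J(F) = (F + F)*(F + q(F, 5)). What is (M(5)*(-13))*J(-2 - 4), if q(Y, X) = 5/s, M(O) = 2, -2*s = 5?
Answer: -2496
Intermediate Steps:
s = -5/2 (s = -½*5 = -5/2 ≈ -2.5000)
q(Y, X) = -2 (q(Y, X) = 5/(-5/2) = 5*(-⅖) = -2)
J(F) = 2*F*(-2 + F) (J(F) = (F + F)*(F - 2) = (2*F)*(-2 + F) = 2*F*(-2 + F))
(M(5)*(-13))*J(-2 - 4) = (2*(-13))*(2*(-2 - 4)*(-2 + (-2 - 4))) = -52*(-6)*(-2 - 6) = -52*(-6)*(-8) = -26*96 = -2496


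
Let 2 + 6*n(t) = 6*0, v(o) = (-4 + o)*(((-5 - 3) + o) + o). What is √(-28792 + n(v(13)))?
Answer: I*√259131/3 ≈ 169.68*I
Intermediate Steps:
v(o) = (-8 + 2*o)*(-4 + o) (v(o) = (-4 + o)*((-8 + o) + o) = (-4 + o)*(-8 + 2*o) = (-8 + 2*o)*(-4 + o))
n(t) = -⅓ (n(t) = -⅓ + (6*0)/6 = -⅓ + (⅙)*0 = -⅓ + 0 = -⅓)
√(-28792 + n(v(13))) = √(-28792 - ⅓) = √(-86377/3) = I*√259131/3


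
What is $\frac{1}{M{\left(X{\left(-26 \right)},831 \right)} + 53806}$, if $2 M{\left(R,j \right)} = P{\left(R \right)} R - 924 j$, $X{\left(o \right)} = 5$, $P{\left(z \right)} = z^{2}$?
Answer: $- \frac{2}{660107} \approx -3.0298 \cdot 10^{-6}$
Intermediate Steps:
$M{\left(R,j \right)} = \frac{R^{3}}{2} - 462 j$ ($M{\left(R,j \right)} = \frac{R^{2} R - 924 j}{2} = \frac{R^{3} - 924 j}{2} = \frac{R^{3}}{2} - 462 j$)
$\frac{1}{M{\left(X{\left(-26 \right)},831 \right)} + 53806} = \frac{1}{\left(\frac{5^{3}}{2} - 383922\right) + 53806} = \frac{1}{\left(\frac{1}{2} \cdot 125 - 383922\right) + 53806} = \frac{1}{\left(\frac{125}{2} - 383922\right) + 53806} = \frac{1}{- \frac{767719}{2} + 53806} = \frac{1}{- \frac{660107}{2}} = - \frac{2}{660107}$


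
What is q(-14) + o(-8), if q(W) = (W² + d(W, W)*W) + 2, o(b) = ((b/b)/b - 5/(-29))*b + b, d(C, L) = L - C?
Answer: 5499/29 ≈ 189.62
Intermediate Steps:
o(b) = b + b*(5/29 + 1/b) (o(b) = (1/b - 5*(-1/29))*b + b = (1/b + 5/29)*b + b = (5/29 + 1/b)*b + b = b*(5/29 + 1/b) + b = b + b*(5/29 + 1/b))
q(W) = 2 + W² (q(W) = (W² + (W - W)*W) + 2 = (W² + 0*W) + 2 = (W² + 0) + 2 = W² + 2 = 2 + W²)
q(-14) + o(-8) = (2 + (-14)²) + (1 + (34/29)*(-8)) = (2 + 196) + (1 - 272/29) = 198 - 243/29 = 5499/29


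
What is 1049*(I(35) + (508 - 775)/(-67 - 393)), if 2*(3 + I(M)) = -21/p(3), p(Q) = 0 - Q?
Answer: 521353/460 ≈ 1133.4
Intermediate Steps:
p(Q) = -Q
I(M) = ½ (I(M) = -3 + (-21/((-1*3)))/2 = -3 + (-21/(-3))/2 = -3 + (-21*(-⅓))/2 = -3 + (½)*7 = -3 + 7/2 = ½)
1049*(I(35) + (508 - 775)/(-67 - 393)) = 1049*(½ + (508 - 775)/(-67 - 393)) = 1049*(½ - 267/(-460)) = 1049*(½ - 267*(-1/460)) = 1049*(½ + 267/460) = 1049*(497/460) = 521353/460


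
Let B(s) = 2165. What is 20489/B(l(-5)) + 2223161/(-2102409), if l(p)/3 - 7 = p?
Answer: 38263114436/4551715485 ≈ 8.4063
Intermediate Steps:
l(p) = 21 + 3*p
20489/B(l(-5)) + 2223161/(-2102409) = 20489/2165 + 2223161/(-2102409) = 20489*(1/2165) + 2223161*(-1/2102409) = 20489/2165 - 2223161/2102409 = 38263114436/4551715485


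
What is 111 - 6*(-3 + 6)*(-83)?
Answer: 1605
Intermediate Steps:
111 - 6*(-3 + 6)*(-83) = 111 - 6*3*(-83) = 111 - 18*(-83) = 111 + 1494 = 1605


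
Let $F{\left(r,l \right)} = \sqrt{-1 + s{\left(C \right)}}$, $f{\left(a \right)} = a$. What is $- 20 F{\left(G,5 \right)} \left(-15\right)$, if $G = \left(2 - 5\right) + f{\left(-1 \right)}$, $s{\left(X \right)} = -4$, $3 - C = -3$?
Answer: $300 i \sqrt{5} \approx 670.82 i$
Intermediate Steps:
$C = 6$ ($C = 3 - -3 = 3 + 3 = 6$)
$G = -4$ ($G = \left(2 - 5\right) - 1 = -3 - 1 = -4$)
$F{\left(r,l \right)} = i \sqrt{5}$ ($F{\left(r,l \right)} = \sqrt{-1 - 4} = \sqrt{-5} = i \sqrt{5}$)
$- 20 F{\left(G,5 \right)} \left(-15\right) = - 20 i \sqrt{5} \left(-15\right) = 300 i \sqrt{5}$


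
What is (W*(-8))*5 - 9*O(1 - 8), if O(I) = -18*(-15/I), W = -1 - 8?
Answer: 4950/7 ≈ 707.14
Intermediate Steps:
W = -9
O(I) = 270/I (O(I) = -18*(-15/I) = -(-270)/I = 270/I)
(W*(-8))*5 - 9*O(1 - 8) = -9*(-8)*5 - 9*270/(1 - 8) = 72*5 - 9*270/(-7) = 360 - 9*270*(-⅐) = 360 - 9*(-270)/7 = 360 - 1*(-2430/7) = 360 + 2430/7 = 4950/7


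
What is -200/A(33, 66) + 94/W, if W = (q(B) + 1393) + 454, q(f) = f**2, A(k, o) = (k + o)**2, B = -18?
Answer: 487094/21277971 ≈ 0.022892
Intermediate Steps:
W = 2171 (W = ((-18)**2 + 1393) + 454 = (324 + 1393) + 454 = 1717 + 454 = 2171)
-200/A(33, 66) + 94/W = -200/(33 + 66)**2 + 94/2171 = -200/(99**2) + 94*(1/2171) = -200/9801 + 94/2171 = 487094/21277971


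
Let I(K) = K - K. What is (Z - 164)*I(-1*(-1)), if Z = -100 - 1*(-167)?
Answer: 0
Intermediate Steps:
Z = 67 (Z = -100 + 167 = 67)
I(K) = 0
(Z - 164)*I(-1*(-1)) = (67 - 164)*0 = -97*0 = 0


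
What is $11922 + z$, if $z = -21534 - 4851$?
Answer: $-14463$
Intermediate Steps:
$z = -26385$ ($z = -21534 - 4851 = -26385$)
$11922 + z = 11922 - 26385 = -14463$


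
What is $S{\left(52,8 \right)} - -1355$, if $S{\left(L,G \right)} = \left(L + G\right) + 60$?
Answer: $1475$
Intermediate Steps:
$S{\left(L,G \right)} = 60 + G + L$ ($S{\left(L,G \right)} = \left(G + L\right) + 60 = 60 + G + L$)
$S{\left(52,8 \right)} - -1355 = \left(60 + 8 + 52\right) - -1355 = 120 + 1355 = 1475$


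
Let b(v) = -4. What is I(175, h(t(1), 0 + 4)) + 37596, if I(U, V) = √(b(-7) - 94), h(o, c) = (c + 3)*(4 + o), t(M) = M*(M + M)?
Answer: 37596 + 7*I*√2 ≈ 37596.0 + 9.8995*I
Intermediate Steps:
t(M) = 2*M² (t(M) = M*(2*M) = 2*M²)
h(o, c) = (3 + c)*(4 + o)
I(U, V) = 7*I*√2 (I(U, V) = √(-4 - 94) = √(-98) = 7*I*√2)
I(175, h(t(1), 0 + 4)) + 37596 = 7*I*√2 + 37596 = 37596 + 7*I*√2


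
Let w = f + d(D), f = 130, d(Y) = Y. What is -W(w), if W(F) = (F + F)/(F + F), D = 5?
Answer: -1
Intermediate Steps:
w = 135 (w = 130 + 5 = 135)
W(F) = 1 (W(F) = (2*F)/((2*F)) = (2*F)*(1/(2*F)) = 1)
-W(w) = -1*1 = -1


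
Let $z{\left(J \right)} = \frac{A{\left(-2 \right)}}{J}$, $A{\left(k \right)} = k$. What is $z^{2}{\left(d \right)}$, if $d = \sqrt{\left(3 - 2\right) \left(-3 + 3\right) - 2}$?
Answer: $-2$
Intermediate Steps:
$d = i \sqrt{2}$ ($d = \sqrt{1 \cdot 0 - 2} = \sqrt{0 - 2} = \sqrt{-2} = i \sqrt{2} \approx 1.4142 i$)
$z{\left(J \right)} = - \frac{2}{J}$
$z^{2}{\left(d \right)} = \left(- \frac{2}{i \sqrt{2}}\right)^{2} = \left(- 2 \left(- \frac{i \sqrt{2}}{2}\right)\right)^{2} = \left(i \sqrt{2}\right)^{2} = -2$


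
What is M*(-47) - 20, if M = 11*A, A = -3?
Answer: 1531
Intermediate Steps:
M = -33 (M = 11*(-3) = -33)
M*(-47) - 20 = -33*(-47) - 20 = 1551 - 20 = 1531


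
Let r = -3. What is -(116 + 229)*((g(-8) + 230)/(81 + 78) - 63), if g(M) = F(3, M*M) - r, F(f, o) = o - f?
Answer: 1118145/53 ≈ 21097.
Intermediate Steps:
g(M) = M² (g(M) = (M*M - 1*3) - 1*(-3) = (M² - 3) + 3 = (-3 + M²) + 3 = M²)
-(116 + 229)*((g(-8) + 230)/(81 + 78) - 63) = -(116 + 229)*(((-8)² + 230)/(81 + 78) - 63) = -345*((64 + 230)/159 - 63) = -345*(294*(1/159) - 63) = -345*(98/53 - 63) = -345*(-3241)/53 = -1*(-1118145/53) = 1118145/53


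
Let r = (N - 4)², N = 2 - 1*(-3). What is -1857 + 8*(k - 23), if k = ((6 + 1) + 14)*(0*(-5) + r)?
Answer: -1873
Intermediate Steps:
N = 5 (N = 2 + 3 = 5)
r = 1 (r = (5 - 4)² = 1² = 1)
k = 21 (k = ((6 + 1) + 14)*(0*(-5) + 1) = (7 + 14)*(0 + 1) = 21*1 = 21)
-1857 + 8*(k - 23) = -1857 + 8*(21 - 23) = -1857 + 8*(-2) = -1857 - 16 = -1873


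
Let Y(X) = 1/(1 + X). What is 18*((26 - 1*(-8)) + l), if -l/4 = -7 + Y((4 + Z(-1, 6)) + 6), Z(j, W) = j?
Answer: 5544/5 ≈ 1108.8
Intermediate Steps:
l = 138/5 (l = -4*(-7 + 1/(1 + ((4 - 1) + 6))) = -4*(-7 + 1/(1 + (3 + 6))) = -4*(-7 + 1/(1 + 9)) = -4*(-7 + 1/10) = -4*(-7 + ⅒) = -4*(-69/10) = 138/5 ≈ 27.600)
18*((26 - 1*(-8)) + l) = 18*((26 - 1*(-8)) + 138/5) = 18*((26 + 8) + 138/5) = 18*(34 + 138/5) = 18*(308/5) = 5544/5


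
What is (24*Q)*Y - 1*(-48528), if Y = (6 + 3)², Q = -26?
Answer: -2016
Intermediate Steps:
Y = 81 (Y = 9² = 81)
(24*Q)*Y - 1*(-48528) = (24*(-26))*81 - 1*(-48528) = -624*81 + 48528 = -50544 + 48528 = -2016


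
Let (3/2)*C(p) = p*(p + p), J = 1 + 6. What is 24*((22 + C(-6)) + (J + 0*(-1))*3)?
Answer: 2184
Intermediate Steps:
J = 7
C(p) = 4*p²/3 (C(p) = 2*(p*(p + p))/3 = 2*(p*(2*p))/3 = 2*(2*p²)/3 = 4*p²/3)
24*((22 + C(-6)) + (J + 0*(-1))*3) = 24*((22 + (4/3)*(-6)²) + (7 + 0*(-1))*3) = 24*((22 + (4/3)*36) + (7 + 0)*3) = 24*((22 + 48) + 7*3) = 24*(70 + 21) = 24*91 = 2184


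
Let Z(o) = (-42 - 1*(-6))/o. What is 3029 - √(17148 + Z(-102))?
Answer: 3029 - √4955874/17 ≈ 2898.0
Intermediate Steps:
Z(o) = -36/o (Z(o) = (-42 + 6)/o = -36/o)
3029 - √(17148 + Z(-102)) = 3029 - √(17148 - 36/(-102)) = 3029 - √(17148 - 36*(-1/102)) = 3029 - √(17148 + 6/17) = 3029 - √(291522/17) = 3029 - √4955874/17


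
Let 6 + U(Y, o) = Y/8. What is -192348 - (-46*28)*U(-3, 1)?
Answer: -200559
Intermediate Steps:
U(Y, o) = -6 + Y/8
-192348 - (-46*28)*U(-3, 1) = -192348 - (-46*28)*(-6 + (⅛)*(-3)) = -192348 - (-1288)*(-6 - 3/8) = -192348 - (-1288)*(-51)/8 = -192348 - 1*8211 = -192348 - 8211 = -200559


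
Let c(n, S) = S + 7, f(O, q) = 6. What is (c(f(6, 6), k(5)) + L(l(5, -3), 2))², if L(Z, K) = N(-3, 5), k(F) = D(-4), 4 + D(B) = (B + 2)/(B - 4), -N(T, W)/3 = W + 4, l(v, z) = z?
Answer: 9025/16 ≈ 564.06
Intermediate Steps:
N(T, W) = -12 - 3*W (N(T, W) = -3*(W + 4) = -3*(4 + W) = -12 - 3*W)
D(B) = -4 + (2 + B)/(-4 + B) (D(B) = -4 + (B + 2)/(B - 4) = -4 + (2 + B)/(-4 + B))
k(F) = -15/4 (k(F) = 3*(6 - 1*(-4))/(-4 - 4) = 3*(6 + 4)/(-8) = 3*(-⅛)*10 = -15/4)
L(Z, K) = -27 (L(Z, K) = -12 - 3*5 = -12 - 15 = -27)
c(n, S) = 7 + S
(c(f(6, 6), k(5)) + L(l(5, -3), 2))² = ((7 - 15/4) - 27)² = (13/4 - 27)² = (-95/4)² = 9025/16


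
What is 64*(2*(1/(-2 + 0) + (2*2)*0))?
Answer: -64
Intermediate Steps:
64*(2*(1/(-2 + 0) + (2*2)*0)) = 64*(2*(1/(-2) + 4*0)) = 64*(2*(-½ + 0)) = 64*(2*(-½)) = 64*(-1) = -64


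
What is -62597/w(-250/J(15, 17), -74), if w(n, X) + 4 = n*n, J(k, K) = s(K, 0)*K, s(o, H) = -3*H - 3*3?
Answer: 1465333173/31136 ≈ 47062.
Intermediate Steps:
s(o, H) = -9 - 3*H (s(o, H) = -3*H - 9 = -9 - 3*H)
J(k, K) = -9*K (J(k, K) = (-9 - 3*0)*K = (-9 + 0)*K = -9*K)
w(n, X) = -4 + n² (w(n, X) = -4 + n*n = -4 + n²)
-62597/w(-250/J(15, 17), -74) = -62597/(-4 + (-250/((-9*17)))²) = -62597/(-4 + (-250/(-153))²) = -62597/(-4 + (-250*(-1/153))²) = -62597/(-4 + (250/153)²) = -62597/(-4 + 62500/23409) = -62597/(-31136/23409) = -62597*(-23409/31136) = 1465333173/31136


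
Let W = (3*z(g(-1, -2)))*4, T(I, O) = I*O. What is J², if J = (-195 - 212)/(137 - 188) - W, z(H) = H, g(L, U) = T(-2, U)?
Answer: 4165681/2601 ≈ 1601.6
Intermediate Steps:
g(L, U) = -2*U
W = 48 (W = (3*(-2*(-2)))*4 = (3*4)*4 = 12*4 = 48)
J = -2041/51 (J = (-195 - 212)/(137 - 188) - 1*48 = -407/(-51) - 48 = -407*(-1/51) - 48 = 407/51 - 48 = -2041/51 ≈ -40.020)
J² = (-2041/51)² = 4165681/2601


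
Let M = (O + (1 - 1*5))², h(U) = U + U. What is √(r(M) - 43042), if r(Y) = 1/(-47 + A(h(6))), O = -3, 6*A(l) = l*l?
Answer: I*√22769241/23 ≈ 207.47*I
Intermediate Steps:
h(U) = 2*U
A(l) = l²/6 (A(l) = (l*l)/6 = l²/6)
M = 49 (M = (-3 + (1 - 1*5))² = (-3 + (1 - 5))² = (-3 - 4)² = (-7)² = 49)
r(Y) = -1/23 (r(Y) = 1/(-47 + (2*6)²/6) = 1/(-47 + (⅙)*12²) = 1/(-47 + (⅙)*144) = 1/(-47 + 24) = 1/(-23) = -1/23)
√(r(M) - 43042) = √(-1/23 - 43042) = √(-989967/23) = I*√22769241/23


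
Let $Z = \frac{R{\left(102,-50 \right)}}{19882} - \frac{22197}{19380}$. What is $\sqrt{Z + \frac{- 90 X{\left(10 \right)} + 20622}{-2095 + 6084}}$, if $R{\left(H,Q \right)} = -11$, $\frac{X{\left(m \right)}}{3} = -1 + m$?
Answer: $\frac{9 \sqrt{691595527155206888665}}{128084516270} \approx 1.8479$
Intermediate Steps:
$X{\left(m \right)} = -3 + 3 m$ ($X{\left(m \right)} = 3 \left(-1 + m\right) = -3 + 3 m$)
$Z = - \frac{73588989}{64218860}$ ($Z = - \frac{11}{19882} - \frac{22197}{19380} = \left(-11\right) \frac{1}{19882} - \frac{7399}{6460} = - \frac{11}{19882} - \frac{7399}{6460} = - \frac{73588989}{64218860} \approx -1.1459$)
$\sqrt{Z + \frac{- 90 X{\left(10 \right)} + 20622}{-2095 + 6084}} = \sqrt{- \frac{73588989}{64218860} + \frac{- 90 \left(-3 + 3 \cdot 10\right) + 20622}{-2095 + 6084}} = \sqrt{- \frac{73588989}{64218860} + \frac{- 90 \left(-3 + 30\right) + 20622}{3989}} = \sqrt{- \frac{73588989}{64218860} + \left(\left(-90\right) 27 + 20622\right) \frac{1}{3989}} = \sqrt{- \frac{73588989}{64218860} + \left(-2430 + 20622\right) \frac{1}{3989}} = \sqrt{- \frac{73588989}{64218860} + 18192 \cdot \frac{1}{3989}} = \sqrt{- \frac{73588989}{64218860} + \frac{18192}{3989}} = \sqrt{\frac{874723023999}{256169032540}} = \frac{9 \sqrt{691595527155206888665}}{128084516270}$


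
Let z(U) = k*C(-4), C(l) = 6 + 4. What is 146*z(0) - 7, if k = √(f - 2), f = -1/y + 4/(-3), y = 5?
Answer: -7 + 292*I*√795/3 ≈ -7.0 + 2744.4*I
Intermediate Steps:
C(l) = 10
f = -23/15 (f = -1/5 + 4/(-3) = -1*⅕ + 4*(-⅓) = -⅕ - 4/3 = -23/15 ≈ -1.5333)
k = I*√795/15 (k = √(-23/15 - 2) = √(-53/15) = I*√795/15 ≈ 1.8797*I)
z(U) = 2*I*√795/3 (z(U) = (I*√795/15)*10 = 2*I*√795/3)
146*z(0) - 7 = 146*(2*I*√795/3) - 7 = 292*I*√795/3 - 7 = -7 + 292*I*√795/3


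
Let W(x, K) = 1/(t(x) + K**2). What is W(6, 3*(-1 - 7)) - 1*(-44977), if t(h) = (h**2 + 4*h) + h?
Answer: 28875235/642 ≈ 44977.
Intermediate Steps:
t(h) = h**2 + 5*h
W(x, K) = 1/(K**2 + x*(5 + x)) (W(x, K) = 1/(x*(5 + x) + K**2) = 1/(K**2 + x*(5 + x)))
W(6, 3*(-1 - 7)) - 1*(-44977) = 1/((3*(-1 - 7))**2 + 6*(5 + 6)) - 1*(-44977) = 1/((3*(-8))**2 + 6*11) + 44977 = 1/((-24)**2 + 66) + 44977 = 1/(576 + 66) + 44977 = 1/642 + 44977 = 28875235/642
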